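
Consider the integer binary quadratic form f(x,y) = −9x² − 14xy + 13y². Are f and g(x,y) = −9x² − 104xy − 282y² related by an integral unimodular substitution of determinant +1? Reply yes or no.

D₁ = 664, D₂ = 664
river cycle of f (length 22): (13, 14, -9), (-9, 22, 5), (5, 18, -17), (-17, 16, 6), (6, 20, -11), (-11, 24, 2), (2, 24, -11), (-11, 20, 6), (6, 16, -17), (-17, 18, 5), … (12 more)
river cycle of g (length 22): (-9, 22, 5), (5, 18, -17), (-17, 16, 6), (6, 20, -11), (-11, 24, 2), (2, 24, -11), (-11, 20, 6), (6, 16, -17), (-17, 18, 5), (5, 22, -9), … (12 more)
cycles coincide ⇒ equivalent

yes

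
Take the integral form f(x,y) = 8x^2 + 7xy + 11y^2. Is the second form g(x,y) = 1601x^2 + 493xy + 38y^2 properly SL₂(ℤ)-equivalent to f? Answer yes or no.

D₁ = -303, D₂ = -303
f: reduced (well bottom): (8,7,11) with a≤c, −a<b≤a
g: flip: (1601,493,38)→(38,-493,1601)
g: translate: b→-37 (≡-493 mod 76), so (38,-493,1601)→(38,-37,11)
g: flip: (38,-37,11)→(11,37,38)
g: translate: b→-7 (≡37 mod 22), so (11,37,38)→(11,-7,8)
g: flip: (11,-7,8)→(8,7,11)
g: reduced (well bottom): (8,7,11) with a≤c, −a<b≤a
reduced forms (8, 7, 11) vs (8, 7, 11) ⇒ equivalent

yes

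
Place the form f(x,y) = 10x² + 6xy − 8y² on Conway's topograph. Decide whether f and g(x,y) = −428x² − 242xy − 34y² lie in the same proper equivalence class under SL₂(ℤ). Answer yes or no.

D₁ = 356, D₂ = 356
river cycle of f (length 14): (-8, 10, 8), (8, 6, -10), (-10, 14, 4), (4, 18, -2), (-2, 18, 4), (4, 14, -10), (-10, 6, 8), (8, 10, -8), (-8, 6, 10), (10, 14, -4), … (4 more)
river cycle of g (length 14): (-4, 14, 10), (10, 6, -8), (-8, 10, 8), (8, 6, -10), (-10, 14, 4), (4, 18, -2), (-2, 18, 4), (4, 14, -10), (-10, 6, 8), (8, 10, -8), … (4 more)
cycles coincide ⇒ equivalent

yes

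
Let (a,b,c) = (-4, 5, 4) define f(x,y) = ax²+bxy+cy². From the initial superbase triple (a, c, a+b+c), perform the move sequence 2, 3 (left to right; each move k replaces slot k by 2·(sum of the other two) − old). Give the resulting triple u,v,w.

start (-4,4,5) = (f(1,0),f(0,1),f(1,1))
replace slot 2: 2·((-4)+5) − 4 = -2 → (-4,-2,5)
replace slot 3: 2·((-4)+(-2)) − 5 = -17 → (-4,-2,-17)

-4,-2,-17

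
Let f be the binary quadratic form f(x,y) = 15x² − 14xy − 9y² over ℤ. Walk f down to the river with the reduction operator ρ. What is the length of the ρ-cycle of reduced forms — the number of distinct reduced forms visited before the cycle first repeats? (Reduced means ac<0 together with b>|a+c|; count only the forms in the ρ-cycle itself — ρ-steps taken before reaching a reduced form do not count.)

D = 736, ⌊√D⌋ = 27
descent: ρ → (-9,14,15)  [lands on river]
river: ρ → (15,16,-8)
river: ρ → (-8,16,15)
river: ρ → (15,14,-9)
river: ρ → (-9,22,7)
river: ρ → (7,20,-12)
river: ρ → (-12,4,15)
river: ρ → (15,26,-1)
river: ρ → (-1,26,15)
river: ρ → (15,4,-12)
river: ρ → (-12,20,7)
river: ρ → (7,22,-9)
ρ-cycle length = 12 (tail of 1 descent step not counted)

12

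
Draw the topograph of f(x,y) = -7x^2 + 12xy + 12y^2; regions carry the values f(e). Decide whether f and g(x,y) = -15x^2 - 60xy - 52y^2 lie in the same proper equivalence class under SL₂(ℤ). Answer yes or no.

D₁ = 480, D₂ = 480
river cycle of f (length 4): (12, 12, -7), (-7, 16, 8), (8, 16, -7), (-7, 12, 12)
river cycle of g (length 4): (-7, 16, 8), (8, 16, -7), (-7, 12, 12), (12, 12, -7)
cycles coincide ⇒ equivalent

yes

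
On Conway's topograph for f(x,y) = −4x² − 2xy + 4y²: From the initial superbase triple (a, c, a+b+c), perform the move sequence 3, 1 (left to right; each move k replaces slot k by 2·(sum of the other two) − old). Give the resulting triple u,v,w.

start (-4,4,-2) = (f(1,0),f(0,1),f(1,1))
replace slot 3: 2·((-4)+4) − (-2) = 2 → (-4,4,2)
replace slot 1: 2·(4+2) − (-4) = 16 → (16,4,2)

16,4,2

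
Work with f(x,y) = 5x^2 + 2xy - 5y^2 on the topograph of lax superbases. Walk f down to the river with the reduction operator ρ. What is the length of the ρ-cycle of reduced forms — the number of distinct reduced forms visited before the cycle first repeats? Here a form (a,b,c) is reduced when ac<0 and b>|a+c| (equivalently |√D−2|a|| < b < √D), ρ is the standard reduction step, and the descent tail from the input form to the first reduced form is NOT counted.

D = 104, ⌊√D⌋ = 10
river: ρ → (-5,8,2)
river: ρ → (2,8,-5)
river: ρ → (-5,2,5)
river: ρ → (5,8,-2)
river: ρ → (-2,8,5)
river: ρ → (5,2,-5)
ρ-cycle length = 6 (tail of 0 descent steps not counted)

6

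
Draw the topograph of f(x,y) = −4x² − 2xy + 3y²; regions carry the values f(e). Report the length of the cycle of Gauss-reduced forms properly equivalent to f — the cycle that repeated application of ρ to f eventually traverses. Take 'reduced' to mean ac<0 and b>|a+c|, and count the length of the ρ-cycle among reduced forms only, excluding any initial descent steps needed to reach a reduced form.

D = 52, ⌊√D⌋ = 7
descent: ρ → (3,2,-4)  [lands on river]
river: ρ → (-4,6,1)
river: ρ → (1,6,-4)
river: ρ → (-4,2,3)
river: ρ → (3,4,-3)
river: ρ → (-3,2,4)
river: ρ → (4,6,-1)
river: ρ → (-1,6,4)
river: ρ → (4,2,-3)
river: ρ → (-3,4,3)
ρ-cycle length = 10 (tail of 1 descent step not counted)

10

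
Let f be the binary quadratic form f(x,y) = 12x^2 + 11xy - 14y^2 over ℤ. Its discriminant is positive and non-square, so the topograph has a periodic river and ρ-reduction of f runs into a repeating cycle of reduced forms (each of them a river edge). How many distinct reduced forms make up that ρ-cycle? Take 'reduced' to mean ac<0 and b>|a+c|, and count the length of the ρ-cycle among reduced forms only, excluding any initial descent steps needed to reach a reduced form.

D = 793, ⌊√D⌋ = 28
river: ρ → (-14,17,9)
river: ρ → (9,19,-12)
river: ρ → (-12,5,16)
river: ρ → (16,27,-1)
river: ρ → (-1,27,16)
river: ρ → (16,5,-12)
river: ρ → (-12,19,9)
river: ρ → (9,17,-14)
river: ρ → (-14,11,12)
river: ρ → (12,13,-13)
river: ρ → (-13,13,12)
river: ρ → (12,11,-14)
ρ-cycle length = 12 (tail of 0 descent steps not counted)

12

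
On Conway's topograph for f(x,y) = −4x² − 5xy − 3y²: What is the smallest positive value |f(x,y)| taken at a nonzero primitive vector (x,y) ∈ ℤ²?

translate: b→-3 (≡5 mod 8), so (4,5,3)→(4,-3,2)
flip: (4,-3,2)→(2,3,4)
translate: b→-1 (≡3 mod 4), so (2,3,4)→(2,-1,3)
reduced (well bottom): (2,-1,3) with a≤c, −a<b≤a
well minimum |f| = |-2| = 2 (negative-definite)

2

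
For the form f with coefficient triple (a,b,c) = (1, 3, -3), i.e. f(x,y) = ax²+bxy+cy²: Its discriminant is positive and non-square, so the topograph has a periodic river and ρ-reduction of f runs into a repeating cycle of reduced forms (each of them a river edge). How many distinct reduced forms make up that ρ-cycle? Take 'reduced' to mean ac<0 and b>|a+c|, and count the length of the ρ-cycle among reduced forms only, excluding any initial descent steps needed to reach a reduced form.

D = 21, ⌊√D⌋ = 4
river: ρ → (-3,3,1)
river: ρ → (1,3,-3)
ρ-cycle length = 2 (tail of 0 descent steps not counted)

2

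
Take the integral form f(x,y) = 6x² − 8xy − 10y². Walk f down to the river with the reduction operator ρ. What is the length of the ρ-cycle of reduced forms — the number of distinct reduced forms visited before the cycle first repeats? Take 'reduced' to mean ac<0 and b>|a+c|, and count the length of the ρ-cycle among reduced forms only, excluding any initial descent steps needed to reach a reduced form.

D = 304, ⌊√D⌋ = 17
descent: ρ → (-10,8,6)  [lands on river]
river: ρ → (6,16,-2)
river: ρ → (-2,16,6)
river: ρ → (6,8,-10)
river: ρ → (-10,12,4)
river: ρ → (4,12,-10)
ρ-cycle length = 6 (tail of 1 descent step not counted)

6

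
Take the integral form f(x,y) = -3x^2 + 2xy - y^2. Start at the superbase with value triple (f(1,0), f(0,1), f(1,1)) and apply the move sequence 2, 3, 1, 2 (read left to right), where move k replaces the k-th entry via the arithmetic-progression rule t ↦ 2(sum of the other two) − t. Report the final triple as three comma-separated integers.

start (-3,-1,-2) = (f(1,0),f(0,1),f(1,1))
replace slot 2: 2·((-3)+(-2)) − (-1) = -9 → (-3,-9,-2)
replace slot 3: 2·((-3)+(-9)) − (-2) = -22 → (-3,-9,-22)
replace slot 1: 2·((-9)+(-22)) − (-3) = -59 → (-59,-9,-22)
replace slot 2: 2·((-59)+(-22)) − (-9) = -153 → (-59,-153,-22)

-59,-153,-22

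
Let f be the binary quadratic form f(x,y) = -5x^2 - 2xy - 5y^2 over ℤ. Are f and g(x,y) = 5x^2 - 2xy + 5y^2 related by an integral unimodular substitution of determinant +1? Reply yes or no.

D₁ = -96, D₂ = -96
f is negative-definite; reduce −f:
−f: reduced (well bottom): (5,2,5) with a≤c, −a<b≤a
flip sign back: reduced form of f is (-5,-2,-5)
g: flip: (5,-2,5)→(5,2,5)
g: reduced (well bottom): (5,2,5) with a≤c, −a<b≤a
reduced forms (-5, -2, -5) vs (5, 2, 5) ⇒ inequivalent

no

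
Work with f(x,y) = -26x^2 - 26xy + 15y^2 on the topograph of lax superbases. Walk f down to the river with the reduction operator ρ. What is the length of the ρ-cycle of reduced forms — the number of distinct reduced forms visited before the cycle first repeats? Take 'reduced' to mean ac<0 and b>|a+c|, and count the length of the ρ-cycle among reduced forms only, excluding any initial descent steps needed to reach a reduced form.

D = 2236, ⌊√D⌋ = 47
descent: ρ → (15,26,-26)  [lands on river]
river: ρ → (-26,26,15)
river: ρ → (15,34,-18)
river: ρ → (-18,38,11)
river: ρ → (11,28,-33)
river: ρ → (-33,38,6)
river: ρ → (6,46,-5)
river: ρ → (-5,44,15)
river: ρ → (15,46,-2)
river: ρ → (-2,46,15)
river: ρ → (15,44,-5)
river: ρ → (-5,46,6)
river: ρ → (6,38,-33)
river: ρ → (-33,28,11)
river: ρ → (11,38,-18)
river: ρ → (-18,34,15)
ρ-cycle length = 16 (tail of 1 descent step not counted)

16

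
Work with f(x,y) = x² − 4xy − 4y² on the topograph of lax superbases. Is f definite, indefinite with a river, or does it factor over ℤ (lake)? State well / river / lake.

D = b²−4ac = (-4)² − 4·1·(-4) = 32
D > 0 non-square ⇒ indefinite ⇒ periodic river

river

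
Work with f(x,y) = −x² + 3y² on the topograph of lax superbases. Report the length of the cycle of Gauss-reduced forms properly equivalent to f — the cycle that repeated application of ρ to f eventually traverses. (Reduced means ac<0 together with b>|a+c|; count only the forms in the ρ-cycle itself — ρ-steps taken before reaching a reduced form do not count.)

D = 12, ⌊√D⌋ = 3
descent: ρ → (3,0,-1)
descent: ρ → (-1,2,2)  [lands on river]
river: ρ → (2,2,-1)
ρ-cycle length = 2 (tail of 2 descent steps not counted)

2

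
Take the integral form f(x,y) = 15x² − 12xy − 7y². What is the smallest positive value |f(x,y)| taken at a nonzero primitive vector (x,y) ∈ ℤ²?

descent: ρ → (-7,12,15)  [lands on river]
river: ρ → (15,18,-4)
river: ρ → (-4,22,5)
river: ρ → (5,18,-12)
river: ρ → (-12,6,11)
river: ρ → (11,16,-7)
closes: descent 1, river 6
min |a| on river = 4

4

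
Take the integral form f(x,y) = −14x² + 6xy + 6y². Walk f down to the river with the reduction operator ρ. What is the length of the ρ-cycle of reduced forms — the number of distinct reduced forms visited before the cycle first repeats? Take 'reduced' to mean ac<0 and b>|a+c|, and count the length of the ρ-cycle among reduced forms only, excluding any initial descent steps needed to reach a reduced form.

D = 372, ⌊√D⌋ = 19
descent: ρ → (6,18,-2)  [lands on river]
river: ρ → (-2,18,6)
ρ-cycle length = 2 (tail of 1 descent step not counted)

2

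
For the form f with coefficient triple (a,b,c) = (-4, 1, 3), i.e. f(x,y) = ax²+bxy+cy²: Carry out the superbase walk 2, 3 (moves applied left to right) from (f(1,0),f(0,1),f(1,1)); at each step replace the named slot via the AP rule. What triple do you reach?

start (-4,3,0) = (f(1,0),f(0,1),f(1,1))
replace slot 2: 2·((-4)+0) − 3 = -11 → (-4,-11,0)
replace slot 3: 2·((-4)+(-11)) − 0 = -30 → (-4,-11,-30)

-4,-11,-30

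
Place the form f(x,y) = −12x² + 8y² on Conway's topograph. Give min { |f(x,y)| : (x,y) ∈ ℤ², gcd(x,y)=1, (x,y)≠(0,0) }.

descent: ρ → (8,16,-4)  [lands on river]
river: ρ → (-4,16,8)
closes: descent 1, river 2
min |a| on river = 4

4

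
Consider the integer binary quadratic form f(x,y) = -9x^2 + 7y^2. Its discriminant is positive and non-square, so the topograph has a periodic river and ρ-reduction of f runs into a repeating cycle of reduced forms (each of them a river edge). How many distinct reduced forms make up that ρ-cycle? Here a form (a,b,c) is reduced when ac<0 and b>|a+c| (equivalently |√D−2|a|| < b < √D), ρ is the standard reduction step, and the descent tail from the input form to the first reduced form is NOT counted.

D = 252, ⌊√D⌋ = 15
descent: ρ → (7,14,-2)  [lands on river]
river: ρ → (-2,14,7)
ρ-cycle length = 2 (tail of 1 descent step not counted)

2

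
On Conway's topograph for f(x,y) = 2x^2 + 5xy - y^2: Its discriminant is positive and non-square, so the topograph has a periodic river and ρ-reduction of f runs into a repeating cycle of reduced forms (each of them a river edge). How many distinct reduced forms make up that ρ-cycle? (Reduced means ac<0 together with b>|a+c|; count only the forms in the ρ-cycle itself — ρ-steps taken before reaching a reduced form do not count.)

D = 33, ⌊√D⌋ = 5
river: ρ → (-1,5,2)
river: ρ → (2,3,-3)
river: ρ → (-3,3,2)
river: ρ → (2,5,-1)
ρ-cycle length = 4 (tail of 0 descent steps not counted)

4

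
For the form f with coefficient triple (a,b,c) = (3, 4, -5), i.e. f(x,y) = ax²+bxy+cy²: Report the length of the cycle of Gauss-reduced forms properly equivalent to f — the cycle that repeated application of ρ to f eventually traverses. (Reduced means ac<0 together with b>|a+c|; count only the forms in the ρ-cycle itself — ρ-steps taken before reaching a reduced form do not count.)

D = 76, ⌊√D⌋ = 8
river: ρ → (-5,6,2)
river: ρ → (2,6,-5)
river: ρ → (-5,4,3)
river: ρ → (3,8,-1)
river: ρ → (-1,8,3)
river: ρ → (3,4,-5)
ρ-cycle length = 6 (tail of 0 descent steps not counted)

6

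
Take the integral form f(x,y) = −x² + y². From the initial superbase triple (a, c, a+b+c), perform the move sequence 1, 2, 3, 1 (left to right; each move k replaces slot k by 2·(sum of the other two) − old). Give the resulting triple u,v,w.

start (-1,1,0) = (f(1,0),f(0,1),f(1,1))
replace slot 1: 2·(1+0) − (-1) = 3 → (3,1,0)
replace slot 2: 2·(3+0) − 1 = 5 → (3,5,0)
replace slot 3: 2·(3+5) − 0 = 16 → (3,5,16)
replace slot 1: 2·(5+16) − 3 = 39 → (39,5,16)

39,5,16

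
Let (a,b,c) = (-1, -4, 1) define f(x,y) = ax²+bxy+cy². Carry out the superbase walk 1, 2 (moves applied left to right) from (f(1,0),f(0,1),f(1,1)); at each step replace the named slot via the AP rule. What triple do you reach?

start (-1,1,-4) = (f(1,0),f(0,1),f(1,1))
replace slot 1: 2·(1+(-4)) − (-1) = -5 → (-5,1,-4)
replace slot 2: 2·((-5)+(-4)) − 1 = -19 → (-5,-19,-4)

-5,-19,-4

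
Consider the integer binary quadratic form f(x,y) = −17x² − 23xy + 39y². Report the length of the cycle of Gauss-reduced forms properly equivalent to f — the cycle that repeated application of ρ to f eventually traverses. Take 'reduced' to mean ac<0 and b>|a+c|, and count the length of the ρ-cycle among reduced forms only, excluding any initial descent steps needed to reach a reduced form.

D = 3181, ⌊√D⌋ = 56
descent: ρ → (39,23,-17)  [lands on river]
river: ρ → (-17,45,17)
river: ρ → (17,23,-39)
river: ρ → (-39,55,1)
river: ρ → (1,55,-39)
river: ρ → (-39,23,17)
river: ρ → (17,45,-17)
river: ρ → (-17,23,39)
river: ρ → (39,55,-1)
river: ρ → (-1,55,39)
ρ-cycle length = 10 (tail of 1 descent step not counted)

10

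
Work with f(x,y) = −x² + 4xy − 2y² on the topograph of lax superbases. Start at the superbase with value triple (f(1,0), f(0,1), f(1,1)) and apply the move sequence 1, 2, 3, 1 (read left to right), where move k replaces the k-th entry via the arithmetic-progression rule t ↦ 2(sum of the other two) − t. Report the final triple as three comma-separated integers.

start (-1,-2,1) = (f(1,0),f(0,1),f(1,1))
replace slot 1: 2·((-2)+1) − (-1) = -1 → (-1,-2,1)
replace slot 2: 2·((-1)+1) − (-2) = 2 → (-1,2,1)
replace slot 3: 2·((-1)+2) − 1 = 1 → (-1,2,1)
replace slot 1: 2·(2+1) − (-1) = 7 → (7,2,1)

7,2,1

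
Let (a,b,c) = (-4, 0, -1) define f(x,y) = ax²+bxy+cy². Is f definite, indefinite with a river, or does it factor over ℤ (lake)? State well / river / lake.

D = b²−4ac = 0² − 4·(-4)·(-1) = -16
D < 0 ⇒ definite ⇒ every region one sign ⇒ single well

well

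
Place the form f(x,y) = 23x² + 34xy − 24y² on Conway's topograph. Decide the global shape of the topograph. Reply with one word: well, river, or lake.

D = b²−4ac = 34² − 4·23·(-24) = 3364
D = 58² is a perfect square ⇒ form factors over ℤ ⇒ lakes

lake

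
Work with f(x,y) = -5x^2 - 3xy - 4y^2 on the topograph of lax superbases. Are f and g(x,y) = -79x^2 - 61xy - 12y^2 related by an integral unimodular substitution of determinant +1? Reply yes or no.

D₁ = -71, D₂ = -71
f is negative-definite; reduce −f:
−f: flip: (5,3,4)→(4,-3,5)
−f: reduced (well bottom): (4,-3,5) with a≤c, −a<b≤a
flip sign back: reduced form of f is (-4,3,-5)
g is negative-definite; reduce −g:
−g: flip: (79,61,12)→(12,-61,79)
−g: translate: b→11 (≡-61 mod 24), so (12,-61,79)→(12,11,4)
−g: flip: (12,11,4)→(4,-11,12)
−g: translate: b→-3 (≡-11 mod 8), so (4,-11,12)→(4,-3,5)
−g: reduced (well bottom): (4,-3,5) with a≤c, −a<b≤a
flip sign back: reduced form of g is (-4,3,-5)
reduced forms (-4, 3, -5) vs (-4, 3, -5) ⇒ equivalent

yes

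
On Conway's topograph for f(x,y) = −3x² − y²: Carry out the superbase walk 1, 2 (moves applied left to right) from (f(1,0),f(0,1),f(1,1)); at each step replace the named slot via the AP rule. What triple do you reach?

start (-3,-1,-4) = (f(1,0),f(0,1),f(1,1))
replace slot 1: 2·((-1)+(-4)) − (-3) = -7 → (-7,-1,-4)
replace slot 2: 2·((-7)+(-4)) − (-1) = -21 → (-7,-21,-4)

-7,-21,-4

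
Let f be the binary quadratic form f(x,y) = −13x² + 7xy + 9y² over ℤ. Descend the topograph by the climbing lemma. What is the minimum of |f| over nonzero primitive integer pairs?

river: ρ → (9,11,-11)
river: ρ → (-11,11,9)
river: ρ → (9,7,-13)
river: ρ → (-13,19,3)
river: ρ → (3,17,-19)
river: ρ → (-19,21,1)
river: ρ → (1,21,-19)
river: ρ → (-19,17,3)
river: ρ → (3,19,-13)
river: ρ → (-13,7,9)
closes: descent 0, river 10
min |a| on river = 1

1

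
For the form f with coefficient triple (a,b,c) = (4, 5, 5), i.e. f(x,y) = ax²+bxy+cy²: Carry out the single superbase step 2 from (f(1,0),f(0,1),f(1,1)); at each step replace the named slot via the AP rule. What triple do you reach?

start (4,5,14) = (f(1,0),f(0,1),f(1,1))
replace slot 2: 2·(4+14) − 5 = 31 → (4,31,14)

4,31,14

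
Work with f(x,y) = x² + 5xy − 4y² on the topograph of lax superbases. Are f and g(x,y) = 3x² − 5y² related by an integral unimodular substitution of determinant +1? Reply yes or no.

D₁ = 41, D₂ = 60
discriminants differ ⇒ not SL₂(ℤ)-equivalent

no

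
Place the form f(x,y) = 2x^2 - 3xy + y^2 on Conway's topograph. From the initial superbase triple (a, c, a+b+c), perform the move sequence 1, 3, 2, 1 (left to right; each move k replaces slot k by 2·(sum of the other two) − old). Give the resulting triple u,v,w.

start (2,1,0) = (f(1,0),f(0,1),f(1,1))
replace slot 1: 2·(1+0) − 2 = 0 → (0,1,0)
replace slot 3: 2·(0+1) − 0 = 2 → (0,1,2)
replace slot 2: 2·(0+2) − 1 = 3 → (0,3,2)
replace slot 1: 2·(3+2) − 0 = 10 → (10,3,2)

10,3,2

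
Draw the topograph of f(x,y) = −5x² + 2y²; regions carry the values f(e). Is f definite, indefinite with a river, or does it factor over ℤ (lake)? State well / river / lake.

D = b²−4ac = 0² − 4·(-5)·2 = 40
D > 0 non-square ⇒ indefinite ⇒ periodic river

river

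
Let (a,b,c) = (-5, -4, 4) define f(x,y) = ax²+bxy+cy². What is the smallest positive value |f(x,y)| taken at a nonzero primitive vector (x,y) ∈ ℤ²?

descent: ρ → (4,4,-5)  [lands on river]
river: ρ → (-5,6,3)
river: ρ → (3,6,-5)
river: ρ → (-5,4,4)
closes: descent 1, river 4
min |a| on river = 3

3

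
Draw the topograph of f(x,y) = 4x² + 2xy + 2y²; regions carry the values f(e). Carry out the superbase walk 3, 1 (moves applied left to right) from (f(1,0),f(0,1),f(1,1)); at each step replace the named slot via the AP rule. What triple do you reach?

start (4,2,8) = (f(1,0),f(0,1),f(1,1))
replace slot 3: 2·(4+2) − 8 = 4 → (4,2,4)
replace slot 1: 2·(2+4) − 4 = 8 → (8,2,4)

8,2,4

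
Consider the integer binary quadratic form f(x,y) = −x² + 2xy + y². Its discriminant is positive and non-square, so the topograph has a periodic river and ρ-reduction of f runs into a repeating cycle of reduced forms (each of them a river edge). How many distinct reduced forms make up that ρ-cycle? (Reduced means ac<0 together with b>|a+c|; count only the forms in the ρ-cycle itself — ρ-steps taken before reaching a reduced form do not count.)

D = 8, ⌊√D⌋ = 2
river: ρ → (1,2,-1)
river: ρ → (-1,2,1)
ρ-cycle length = 2 (tail of 0 descent steps not counted)

2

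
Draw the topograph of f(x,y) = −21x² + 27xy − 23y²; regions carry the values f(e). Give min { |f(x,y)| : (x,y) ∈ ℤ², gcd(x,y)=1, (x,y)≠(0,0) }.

translate: b→15 (≡-27 mod 42), so (21,-27,23)→(21,15,17)
flip: (21,15,17)→(17,-15,21)
reduced (well bottom): (17,-15,21) with a≤c, −a<b≤a
well minimum |f| = |-17| = 17 (negative-definite)

17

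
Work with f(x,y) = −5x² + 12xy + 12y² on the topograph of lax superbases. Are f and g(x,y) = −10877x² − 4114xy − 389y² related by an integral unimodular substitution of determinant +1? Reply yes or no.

D₁ = 384, D₂ = 384
river cycle of f (length 4): (12, 12, -5), (-5, 18, 3), (3, 18, -5), (-5, 12, 12)
river cycle of g (length 4): (-5, 18, 3), (3, 18, -5), (-5, 12, 12), (12, 12, -5)
cycles coincide ⇒ equivalent

yes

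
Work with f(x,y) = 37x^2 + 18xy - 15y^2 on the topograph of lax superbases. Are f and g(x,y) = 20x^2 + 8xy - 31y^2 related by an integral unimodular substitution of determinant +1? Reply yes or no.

D₁ = 2544, D₂ = 2544
river cycle of f (length 12): (-15, 42, 13), (13, 36, -24), (-24, 12, 25), (25, 38, -11), (-11, 50, 1), (1, 50, -11), (-11, 38, 25), (25, 12, -24), (-24, 36, 13), (13, 42, -15), … (2 more)
river cycle of g (length 12): (20, 48, -3), (-3, 48, 20), (20, 32, -19), (-19, 44, 8), (8, 36, -39), (-39, 42, 5), (5, 48, -12), (-12, 48, 5), (5, 42, -39), (-39, 36, 8), … (2 more)
cycles differ ⇒ inequivalent

no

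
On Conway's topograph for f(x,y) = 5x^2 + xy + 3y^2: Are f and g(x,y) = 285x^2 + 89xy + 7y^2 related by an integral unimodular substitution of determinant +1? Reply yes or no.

D₁ = -59, D₂ = -59
f: flip: (5,1,3)→(3,-1,5)
f: reduced (well bottom): (3,-1,5) with a≤c, −a<b≤a
g: flip: (285,89,7)→(7,-89,285)
g: translate: b→-5 (≡-89 mod 14), so (7,-89,285)→(7,-5,3)
g: flip: (7,-5,3)→(3,5,7)
g: translate: b→-1 (≡5 mod 6), so (3,5,7)→(3,-1,5)
g: reduced (well bottom): (3,-1,5) with a≤c, −a<b≤a
reduced forms (3, -1, 5) vs (3, -1, 5) ⇒ equivalent

yes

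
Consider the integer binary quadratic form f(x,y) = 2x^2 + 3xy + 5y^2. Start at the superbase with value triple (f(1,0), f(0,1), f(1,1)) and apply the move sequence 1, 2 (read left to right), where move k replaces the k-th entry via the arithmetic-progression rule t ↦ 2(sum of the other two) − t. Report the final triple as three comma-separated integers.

start (2,5,10) = (f(1,0),f(0,1),f(1,1))
replace slot 1: 2·(5+10) − 2 = 28 → (28,5,10)
replace slot 2: 2·(28+10) − 5 = 71 → (28,71,10)

28,71,10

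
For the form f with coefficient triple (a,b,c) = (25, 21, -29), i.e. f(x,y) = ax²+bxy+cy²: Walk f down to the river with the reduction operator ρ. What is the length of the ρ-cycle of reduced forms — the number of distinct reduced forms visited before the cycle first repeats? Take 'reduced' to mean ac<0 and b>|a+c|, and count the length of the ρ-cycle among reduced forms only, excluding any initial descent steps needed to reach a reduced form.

D = 3341, ⌊√D⌋ = 57
river: ρ → (-29,37,17)
river: ρ → (17,31,-35)
river: ρ → (-35,39,13)
river: ρ → (13,39,-35)
river: ρ → (-35,31,17)
river: ρ → (17,37,-29)
river: ρ → (-29,21,25)
river: ρ → (25,29,-25)
river: ρ → (-25,21,29)
river: ρ → (29,37,-17)
river: ρ → (-17,31,35)
river: ρ → (35,39,-13)
river: ρ → (-13,39,35)
river: ρ → (35,31,-17)
river: ρ → (-17,37,29)
river: ρ → (29,21,-25)
river: ρ → (-25,29,25)
river: ρ → (25,21,-29)
ρ-cycle length = 18 (tail of 0 descent steps not counted)

18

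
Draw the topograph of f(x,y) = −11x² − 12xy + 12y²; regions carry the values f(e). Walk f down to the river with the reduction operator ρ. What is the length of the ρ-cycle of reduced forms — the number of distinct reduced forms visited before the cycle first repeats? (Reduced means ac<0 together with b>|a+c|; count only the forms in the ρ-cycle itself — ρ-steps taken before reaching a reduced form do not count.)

D = 672, ⌊√D⌋ = 25
descent: ρ → (12,12,-11)  [lands on river]
river: ρ → (-11,10,13)
river: ρ → (13,16,-8)
river: ρ → (-8,16,13)
river: ρ → (13,10,-11)
river: ρ → (-11,12,12)
ρ-cycle length = 6 (tail of 1 descent step not counted)

6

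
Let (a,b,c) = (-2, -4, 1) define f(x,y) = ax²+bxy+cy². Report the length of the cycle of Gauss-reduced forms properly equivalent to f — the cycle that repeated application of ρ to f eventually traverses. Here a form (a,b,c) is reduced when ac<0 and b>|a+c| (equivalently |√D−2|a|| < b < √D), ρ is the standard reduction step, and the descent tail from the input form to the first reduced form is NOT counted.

D = 24, ⌊√D⌋ = 4
descent: ρ → (1,4,-2)  [lands on river]
river: ρ → (-2,4,1)
ρ-cycle length = 2 (tail of 1 descent step not counted)

2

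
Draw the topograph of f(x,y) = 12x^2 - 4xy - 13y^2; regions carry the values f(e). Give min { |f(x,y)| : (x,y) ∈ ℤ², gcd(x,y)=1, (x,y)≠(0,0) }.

descent: ρ → (-13,4,12)  [lands on river]
river: ρ → (12,20,-5)
river: ρ → (-5,20,12)
river: ρ → (12,4,-13)
river: ρ → (-13,22,3)
river: ρ → (3,20,-20)
river: ρ → (-20,20,3)
river: ρ → (3,22,-13)
closes: descent 1, river 8
min |a| on river = 3

3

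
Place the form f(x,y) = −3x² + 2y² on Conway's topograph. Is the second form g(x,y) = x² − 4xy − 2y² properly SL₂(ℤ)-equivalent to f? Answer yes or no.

D₁ = 24, D₂ = 24
river cycle of f (length 2): (2, 4, -1), (-1, 4, 2)
river cycle of g (length 2): (-2, 4, 1), (1, 4, -2)
cycles differ ⇒ inequivalent

no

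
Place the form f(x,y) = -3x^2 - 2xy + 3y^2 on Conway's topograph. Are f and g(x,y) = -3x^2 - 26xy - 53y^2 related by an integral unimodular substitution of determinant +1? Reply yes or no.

D₁ = 40, D₂ = 40
river cycle of f (length 6): (3, 2, -3), (-3, 4, 2), (2, 4, -3), (-3, 2, 3), (3, 4, -2), (-2, 4, 3)
river cycle of g (length 6): (-3, 4, 2), (2, 4, -3), (-3, 2, 3), (3, 4, -2), (-2, 4, 3), (3, 2, -3)
cycles coincide ⇒ equivalent

yes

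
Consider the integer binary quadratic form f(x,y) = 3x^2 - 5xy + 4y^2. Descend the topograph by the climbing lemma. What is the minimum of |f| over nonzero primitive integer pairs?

translate: b→1 (≡-5 mod 6), so (3,-5,4)→(3,1,2)
flip: (3,1,2)→(2,-1,3)
reduced (well bottom): (2,-1,3) with a≤c, −a<b≤a
well minimum = a = 2

2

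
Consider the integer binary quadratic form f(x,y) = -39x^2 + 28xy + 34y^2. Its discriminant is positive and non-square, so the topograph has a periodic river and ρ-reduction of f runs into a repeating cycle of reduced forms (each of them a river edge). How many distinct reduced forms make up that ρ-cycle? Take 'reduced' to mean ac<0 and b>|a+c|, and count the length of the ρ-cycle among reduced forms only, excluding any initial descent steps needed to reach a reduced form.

D = 6088, ⌊√D⌋ = 78
river: ρ → (34,40,-33)
river: ρ → (-33,26,41)
river: ρ → (41,56,-18)
river: ρ → (-18,52,47)
river: ρ → (47,42,-23)
river: ρ → (-23,50,39)
river: ρ → (39,28,-34)
river: ρ → (-34,40,33)
river: ρ → (33,26,-41)
river: ρ → (-41,56,18)
river: ρ → (18,52,-47)
river: ρ → (-47,42,23)
river: ρ → (23,50,-39)
river: ρ → (-39,28,34)
ρ-cycle length = 14 (tail of 0 descent steps not counted)

14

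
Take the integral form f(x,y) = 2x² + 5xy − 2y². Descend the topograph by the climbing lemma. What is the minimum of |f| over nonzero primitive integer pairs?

river: ρ → (-2,3,4)
river: ρ → (4,5,-1)
river: ρ → (-1,5,4)
river: ρ → (4,3,-2)
river: ρ → (-2,5,2)
river: ρ → (2,3,-4)
river: ρ → (-4,5,1)
river: ρ → (1,5,-4)
river: ρ → (-4,3,2)
river: ρ → (2,5,-2)
closes: descent 0, river 10
min |a| on river = 1

1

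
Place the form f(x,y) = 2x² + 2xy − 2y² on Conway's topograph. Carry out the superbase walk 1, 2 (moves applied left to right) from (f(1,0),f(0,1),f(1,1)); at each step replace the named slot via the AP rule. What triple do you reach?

start (2,-2,2) = (f(1,0),f(0,1),f(1,1))
replace slot 1: 2·((-2)+2) − 2 = -2 → (-2,-2,2)
replace slot 2: 2·((-2)+2) − (-2) = 2 → (-2,2,2)

-2,2,2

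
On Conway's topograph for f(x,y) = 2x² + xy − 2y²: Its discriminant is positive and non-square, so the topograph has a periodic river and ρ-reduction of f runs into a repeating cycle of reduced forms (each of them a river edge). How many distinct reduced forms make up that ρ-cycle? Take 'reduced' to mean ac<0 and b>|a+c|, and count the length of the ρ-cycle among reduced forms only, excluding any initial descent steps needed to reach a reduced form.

D = 17, ⌊√D⌋ = 4
river: ρ → (-2,3,1)
river: ρ → (1,3,-2)
river: ρ → (-2,1,2)
river: ρ → (2,3,-1)
river: ρ → (-1,3,2)
river: ρ → (2,1,-2)
ρ-cycle length = 6 (tail of 0 descent steps not counted)

6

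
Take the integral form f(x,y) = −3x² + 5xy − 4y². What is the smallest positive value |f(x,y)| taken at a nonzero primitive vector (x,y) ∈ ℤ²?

translate: b→1 (≡-5 mod 6), so (3,-5,4)→(3,1,2)
flip: (3,1,2)→(2,-1,3)
reduced (well bottom): (2,-1,3) with a≤c, −a<b≤a
well minimum |f| = |-2| = 2 (negative-definite)

2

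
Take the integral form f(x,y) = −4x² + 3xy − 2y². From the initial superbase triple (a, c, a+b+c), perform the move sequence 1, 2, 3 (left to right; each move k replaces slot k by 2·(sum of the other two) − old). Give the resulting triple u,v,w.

start (-4,-2,-3) = (f(1,0),f(0,1),f(1,1))
replace slot 1: 2·((-2)+(-3)) − (-4) = -6 → (-6,-2,-3)
replace slot 2: 2·((-6)+(-3)) − (-2) = -16 → (-6,-16,-3)
replace slot 3: 2·((-6)+(-16)) − (-3) = -41 → (-6,-16,-41)

-6,-16,-41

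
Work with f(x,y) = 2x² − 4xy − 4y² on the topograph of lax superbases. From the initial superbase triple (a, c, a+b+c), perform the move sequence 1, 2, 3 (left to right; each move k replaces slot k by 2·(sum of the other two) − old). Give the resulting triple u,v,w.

start (2,-4,-6) = (f(1,0),f(0,1),f(1,1))
replace slot 1: 2·((-4)+(-6)) − 2 = -22 → (-22,-4,-6)
replace slot 2: 2·((-22)+(-6)) − (-4) = -52 → (-22,-52,-6)
replace slot 3: 2·((-22)+(-52)) − (-6) = -142 → (-22,-52,-142)

-22,-52,-142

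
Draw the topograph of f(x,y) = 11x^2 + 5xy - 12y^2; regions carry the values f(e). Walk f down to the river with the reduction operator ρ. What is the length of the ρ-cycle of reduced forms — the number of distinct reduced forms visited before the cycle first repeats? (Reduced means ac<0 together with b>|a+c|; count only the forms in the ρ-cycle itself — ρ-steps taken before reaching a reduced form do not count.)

D = 553, ⌊√D⌋ = 23
river: ρ → (-12,19,4)
river: ρ → (4,21,-7)
river: ρ → (-7,21,4)
river: ρ → (4,19,-12)
river: ρ → (-12,5,11)
river: ρ → (11,17,-6)
river: ρ → (-6,19,8)
river: ρ → (8,13,-12)
river: ρ → (-12,11,9)
river: ρ → (9,7,-14)
river: ρ → (-14,21,2)
river: ρ → (2,23,-3)
river: ρ → (-3,19,16)
river: ρ → (16,13,-6)
river: ρ → (-6,23,1)
river: ρ → (1,23,-6)
river: ρ → (-6,13,16)
river: ρ → (16,19,-3)
river: ρ → (-3,23,2)
river: ρ → (2,21,-14)
river: ρ → (-14,7,9)
river: ρ → (9,11,-12)
river: ρ → (-12,13,8)
river: ρ → (8,19,-6)
river: ρ → (-6,17,11)
river: ρ → (11,5,-12)
ρ-cycle length = 26 (tail of 0 descent steps not counted)

26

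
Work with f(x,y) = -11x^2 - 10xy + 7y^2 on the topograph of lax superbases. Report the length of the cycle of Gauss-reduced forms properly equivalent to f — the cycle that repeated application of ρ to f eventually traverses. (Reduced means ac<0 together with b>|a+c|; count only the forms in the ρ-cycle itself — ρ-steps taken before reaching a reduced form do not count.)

D = 408, ⌊√D⌋ = 20
descent: ρ → (7,10,-11)  [lands on river]
river: ρ → (-11,12,6)
river: ρ → (6,12,-11)
river: ρ → (-11,10,7)
river: ρ → (7,18,-3)
river: ρ → (-3,18,7)
ρ-cycle length = 6 (tail of 1 descent step not counted)

6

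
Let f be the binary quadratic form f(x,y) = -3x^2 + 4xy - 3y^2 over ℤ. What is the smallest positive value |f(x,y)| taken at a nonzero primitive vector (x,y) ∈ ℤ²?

translate: b→2 (≡-4 mod 6), so (3,-4,3)→(3,2,2)
flip: (3,2,2)→(2,-2,3)
translate: b→2 (≡-2 mod 4), so (2,-2,3)→(2,2,3)
reduced (well bottom): (2,2,3) with a≤c, −a<b≤a
well minimum |f| = |-2| = 2 (negative-definite)

2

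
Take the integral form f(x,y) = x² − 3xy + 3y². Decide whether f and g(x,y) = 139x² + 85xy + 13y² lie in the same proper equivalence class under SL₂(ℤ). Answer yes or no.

D₁ = -3, D₂ = -3
f: translate: b→1 (≡-3 mod 2), so (1,-3,3)→(1,1,1)
f: reduced (well bottom): (1,1,1) with a≤c, −a<b≤a
g: flip: (139,85,13)→(13,-85,139)
g: translate: b→-7 (≡-85 mod 26), so (13,-85,139)→(13,-7,1)
g: flip: (13,-7,1)→(1,7,13)
g: translate: b→1 (≡7 mod 2), so (1,7,13)→(1,1,1)
g: reduced (well bottom): (1,1,1) with a≤c, −a<b≤a
reduced forms (1, 1, 1) vs (1, 1, 1) ⇒ equivalent

yes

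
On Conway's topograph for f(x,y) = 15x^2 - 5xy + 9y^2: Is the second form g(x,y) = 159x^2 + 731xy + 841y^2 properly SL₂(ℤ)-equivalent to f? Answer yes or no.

D₁ = -515, D₂ = -515
f: flip: (15,-5,9)→(9,5,15)
f: reduced (well bottom): (9,5,15) with a≤c, −a<b≤a
g: translate: b→95 (≡731 mod 318), so (159,731,841)→(159,95,15)
g: flip: (159,95,15)→(15,-95,159)
g: translate: b→-5 (≡-95 mod 30), so (15,-95,159)→(15,-5,9)
g: flip: (15,-5,9)→(9,5,15)
g: reduced (well bottom): (9,5,15) with a≤c, −a<b≤a
reduced forms (9, 5, 15) vs (9, 5, 15) ⇒ equivalent

yes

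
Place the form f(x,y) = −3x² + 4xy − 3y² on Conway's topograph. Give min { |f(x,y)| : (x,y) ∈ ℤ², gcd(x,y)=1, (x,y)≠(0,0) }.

translate: b→2 (≡-4 mod 6), so (3,-4,3)→(3,2,2)
flip: (3,2,2)→(2,-2,3)
translate: b→2 (≡-2 mod 4), so (2,-2,3)→(2,2,3)
reduced (well bottom): (2,2,3) with a≤c, −a<b≤a
well minimum |f| = |-2| = 2 (negative-definite)

2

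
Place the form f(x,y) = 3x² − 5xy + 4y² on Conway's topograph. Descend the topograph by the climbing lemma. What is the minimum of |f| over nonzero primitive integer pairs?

translate: b→1 (≡-5 mod 6), so (3,-5,4)→(3,1,2)
flip: (3,1,2)→(2,-1,3)
reduced (well bottom): (2,-1,3) with a≤c, −a<b≤a
well minimum = a = 2

2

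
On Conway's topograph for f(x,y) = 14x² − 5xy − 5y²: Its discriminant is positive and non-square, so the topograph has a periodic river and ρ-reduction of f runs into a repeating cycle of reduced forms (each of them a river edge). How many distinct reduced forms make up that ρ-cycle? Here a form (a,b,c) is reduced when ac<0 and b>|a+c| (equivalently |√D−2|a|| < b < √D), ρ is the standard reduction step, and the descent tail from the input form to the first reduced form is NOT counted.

D = 305, ⌊√D⌋ = 17
descent: ρ → (-5,15,4)  [lands on river]
river: ρ → (4,17,-1)
river: ρ → (-1,17,4)
river: ρ → (4,15,-5)
ρ-cycle length = 4 (tail of 1 descent step not counted)

4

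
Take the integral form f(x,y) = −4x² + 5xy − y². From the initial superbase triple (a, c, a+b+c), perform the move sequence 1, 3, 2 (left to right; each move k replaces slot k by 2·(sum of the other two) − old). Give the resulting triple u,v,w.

start (-4,-1,0) = (f(1,0),f(0,1),f(1,1))
replace slot 1: 2·((-1)+0) − (-4) = 2 → (2,-1,0)
replace slot 3: 2·(2+(-1)) − 0 = 2 → (2,-1,2)
replace slot 2: 2·(2+2) − (-1) = 9 → (2,9,2)

2,9,2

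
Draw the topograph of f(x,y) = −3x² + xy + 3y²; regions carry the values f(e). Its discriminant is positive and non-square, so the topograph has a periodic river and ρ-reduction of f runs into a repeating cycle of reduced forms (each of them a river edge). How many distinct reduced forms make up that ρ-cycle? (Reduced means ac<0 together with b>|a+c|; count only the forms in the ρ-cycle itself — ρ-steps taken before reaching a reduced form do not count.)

D = 37, ⌊√D⌋ = 6
river: ρ → (3,5,-1)
river: ρ → (-1,5,3)
river: ρ → (3,1,-3)
river: ρ → (-3,5,1)
river: ρ → (1,5,-3)
river: ρ → (-3,1,3)
ρ-cycle length = 6 (tail of 0 descent steps not counted)

6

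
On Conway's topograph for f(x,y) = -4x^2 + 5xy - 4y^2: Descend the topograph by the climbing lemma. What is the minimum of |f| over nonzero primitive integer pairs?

translate: b→3 (≡-5 mod 8), so (4,-5,4)→(4,3,3)
flip: (4,3,3)→(3,-3,4)
translate: b→3 (≡-3 mod 6), so (3,-3,4)→(3,3,4)
reduced (well bottom): (3,3,4) with a≤c, −a<b≤a
well minimum |f| = |-3| = 3 (negative-definite)

3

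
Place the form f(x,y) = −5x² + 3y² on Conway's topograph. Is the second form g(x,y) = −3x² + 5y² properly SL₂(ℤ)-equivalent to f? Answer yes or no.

D₁ = 60, D₂ = 60
river cycle of f (length 2): (3, 6, -2), (-2, 6, 3)
river cycle of g (length 2): (-3, 6, 2), (2, 6, -3)
cycles differ ⇒ inequivalent

no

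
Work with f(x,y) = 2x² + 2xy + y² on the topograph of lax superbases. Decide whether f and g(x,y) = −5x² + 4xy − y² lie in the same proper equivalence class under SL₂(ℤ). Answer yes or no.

D₁ = -4, D₂ = -4
f: flip: (2,2,1)→(1,-2,2)
f: translate: b→0 (≡-2 mod 2), so (1,-2,2)→(1,0,1)
f: reduced (well bottom): (1,0,1) with a≤c, −a<b≤a
g is negative-definite; reduce −g:
−g: flip: (5,-4,1)→(1,4,5)
−g: translate: b→0 (≡4 mod 2), so (1,4,5)→(1,0,1)
−g: reduced (well bottom): (1,0,1) with a≤c, −a<b≤a
flip sign back: reduced form of g is (-1,0,-1)
reduced forms (1, 0, 1) vs (-1, 0, -1) ⇒ inequivalent

no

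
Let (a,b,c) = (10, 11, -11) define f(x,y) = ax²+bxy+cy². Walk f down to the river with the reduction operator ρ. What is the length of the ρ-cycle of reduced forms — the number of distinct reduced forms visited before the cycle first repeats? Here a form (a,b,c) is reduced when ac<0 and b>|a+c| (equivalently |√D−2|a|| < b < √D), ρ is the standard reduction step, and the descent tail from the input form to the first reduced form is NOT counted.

D = 561, ⌊√D⌋ = 23
river: ρ → (-11,11,10)
river: ρ → (10,9,-12)
river: ρ → (-12,15,7)
river: ρ → (7,13,-14)
river: ρ → (-14,15,6)
river: ρ → (6,21,-5)
river: ρ → (-5,19,10)
river: ρ → (10,21,-3)
river: ρ → (-3,21,10)
river: ρ → (10,19,-5)
river: ρ → (-5,21,6)
river: ρ → (6,15,-14)
river: ρ → (-14,13,7)
river: ρ → (7,15,-12)
river: ρ → (-12,9,10)
river: ρ → (10,11,-11)
ρ-cycle length = 16 (tail of 0 descent steps not counted)

16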